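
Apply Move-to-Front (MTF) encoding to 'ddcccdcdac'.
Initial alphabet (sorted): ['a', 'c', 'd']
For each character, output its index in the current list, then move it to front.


MTF encoding:
'd': index 2 in ['a', 'c', 'd'] -> ['d', 'a', 'c']
'd': index 0 in ['d', 'a', 'c'] -> ['d', 'a', 'c']
'c': index 2 in ['d', 'a', 'c'] -> ['c', 'd', 'a']
'c': index 0 in ['c', 'd', 'a'] -> ['c', 'd', 'a']
'c': index 0 in ['c', 'd', 'a'] -> ['c', 'd', 'a']
'd': index 1 in ['c', 'd', 'a'] -> ['d', 'c', 'a']
'c': index 1 in ['d', 'c', 'a'] -> ['c', 'd', 'a']
'd': index 1 in ['c', 'd', 'a'] -> ['d', 'c', 'a']
'a': index 2 in ['d', 'c', 'a'] -> ['a', 'd', 'c']
'c': index 2 in ['a', 'd', 'c'] -> ['c', 'a', 'd']


Output: [2, 0, 2, 0, 0, 1, 1, 1, 2, 2]


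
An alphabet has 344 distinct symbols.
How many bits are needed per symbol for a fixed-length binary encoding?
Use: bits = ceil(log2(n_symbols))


log2(344) = 8.4263
Bracket: 2^8 = 256 < 344 <= 2^9 = 512
So ceil(log2(344)) = 9

bits = ceil(log2(344)) = ceil(8.4263) = 9 bits


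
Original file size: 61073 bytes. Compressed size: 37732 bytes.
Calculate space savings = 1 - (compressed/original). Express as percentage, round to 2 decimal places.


ratio = compressed/original = 37732/61073 = 0.617818
savings = 1 - ratio = 1 - 0.617818 = 0.382182
as a percentage: 0.382182 * 100 = 38.22%

Space savings = 1 - 37732/61073 = 38.22%


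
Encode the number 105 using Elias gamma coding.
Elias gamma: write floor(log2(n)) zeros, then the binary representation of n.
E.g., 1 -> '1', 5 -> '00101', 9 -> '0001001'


num_bits = floor(log2(105)) + 1 = 7
leading_zeros = num_bits - 1 = 6
binary(105) = 1101001

Elias gamma(105) = '000000' + '1101001' = 0000001101001 (13 bits)


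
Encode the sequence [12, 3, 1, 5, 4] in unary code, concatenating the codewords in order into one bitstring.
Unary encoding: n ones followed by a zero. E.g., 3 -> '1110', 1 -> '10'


Encode each number as n ones followed by a terminating 0:
  12 -> 1111111111110 (13 bits)
  3 -> 1110 (4 bits)
  1 -> 10 (2 bits)
  5 -> 111110 (6 bits)
  4 -> 11110 (5 bits)
Total length = 13 + 4 + 2 + 6 + 5 = 30 bits.

Unary([12, 3, 1, 5, 4]) = 111111111111011101011111011110 (30 bits)


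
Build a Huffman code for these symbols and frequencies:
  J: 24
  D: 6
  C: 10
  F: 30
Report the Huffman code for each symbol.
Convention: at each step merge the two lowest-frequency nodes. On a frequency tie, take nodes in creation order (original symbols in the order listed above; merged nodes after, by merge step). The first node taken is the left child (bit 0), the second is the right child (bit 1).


Huffman tree construction:
Step 1: Merge D(6) + C(10) = 16
Step 2: Merge (D+C)(16) + J(24) = 40
Step 3: Merge F(30) + ((D+C)+J)(40) = 70
Read each symbol's code off the tree from the root (left child = 0, right child = 1).

Codes:
  J: 11 (length 2)
  D: 100 (length 3)
  C: 101 (length 3)
  F: 0 (length 1)
Average code length: 126/70 = 1.8000 bits/symbol


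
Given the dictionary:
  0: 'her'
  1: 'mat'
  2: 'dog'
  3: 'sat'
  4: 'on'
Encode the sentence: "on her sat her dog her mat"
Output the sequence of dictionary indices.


Look up each word in the dictionary:
  'on' -> 4
  'her' -> 0
  'sat' -> 3
  'her' -> 0
  'dog' -> 2
  'her' -> 0
  'mat' -> 1

Encoded: [4, 0, 3, 0, 2, 0, 1]


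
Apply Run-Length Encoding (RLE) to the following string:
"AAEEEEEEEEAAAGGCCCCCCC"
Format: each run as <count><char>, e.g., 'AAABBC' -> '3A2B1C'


Scanning runs left to right:
  i=0: run of 'A' x 2 -> '2A'
  i=2: run of 'E' x 8 -> '8E'
  i=10: run of 'A' x 3 -> '3A'
  i=13: run of 'G' x 2 -> '2G'
  i=15: run of 'C' x 7 -> '7C'

RLE = 2A8E3A2G7C


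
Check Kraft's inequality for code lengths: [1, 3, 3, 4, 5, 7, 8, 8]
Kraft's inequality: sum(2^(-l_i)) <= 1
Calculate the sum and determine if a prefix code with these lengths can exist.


Sum = 2^(-1) + 2^(-3) + 2^(-3) + 2^(-4) + 2^(-5) + 2^(-7) + 2^(-8) + 2^(-8)
    = 0.5 + 0.125 + 0.125 + 0.0625 + 0.03125 + 0.0078125 + 0.00390625 + 0.00390625
    = 220/256 = 0.859375
Since 0.859375 <= 1, Kraft's inequality IS satisfied.
A prefix code with these lengths CAN exist.

Kraft sum = 0.859375. Satisfied.


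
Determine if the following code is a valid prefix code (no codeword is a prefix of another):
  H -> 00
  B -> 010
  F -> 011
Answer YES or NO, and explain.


Checking each pair (does one codeword prefix another?):
  H='00' vs B='010': no prefix
  H='00' vs F='011': no prefix
  B='010' vs H='00': no prefix
  B='010' vs F='011': no prefix
  F='011' vs H='00': no prefix
  F='011' vs B='010': no prefix
No violation found over all pairs.

YES -- this is a valid prefix code. No codeword is a prefix of any other codeword.


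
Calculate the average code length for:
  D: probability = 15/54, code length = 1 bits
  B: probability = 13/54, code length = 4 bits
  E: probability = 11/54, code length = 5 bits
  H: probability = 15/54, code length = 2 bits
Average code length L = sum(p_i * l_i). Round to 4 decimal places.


Weighted contributions p_i * l_i:
  D: (15/54) * 1 = 15/54
  B: (13/54) * 4 = 52/54
  E: (11/54) * 5 = 55/54
  H: (15/54) * 2 = 30/54
Sum = (15 + 52 + 55 + 30)/54 = 152/54

L = 152/54 = 2.8148 bits/symbol


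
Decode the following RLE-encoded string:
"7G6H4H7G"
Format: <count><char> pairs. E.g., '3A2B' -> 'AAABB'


Expanding each <count><char> pair:
  7G -> 'GGGGGGG'
  6H -> 'HHHHHH'
  4H -> 'HHHH'
  7G -> 'GGGGGGG'

Decoded = GGGGGGGHHHHHHHHHHGGGGGGG


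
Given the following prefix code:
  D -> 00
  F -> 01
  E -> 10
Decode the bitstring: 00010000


Decoding step by step:
Bits 00 -> D
Bits 01 -> F
Bits 00 -> D
Bits 00 -> D


Decoded message: DFDD


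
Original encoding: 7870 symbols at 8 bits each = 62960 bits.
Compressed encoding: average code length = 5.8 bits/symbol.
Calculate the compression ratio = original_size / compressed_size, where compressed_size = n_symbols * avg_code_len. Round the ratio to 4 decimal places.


original_size = n_symbols * orig_bits = 7870 * 8 = 62960 bits
compressed_size = n_symbols * avg_code_len = 7870 * 5.8 = 45646.0 bits
ratio = original_size / compressed_size = 62960 / 45646.0 = 1.3793

Compression ratio = 1.3793


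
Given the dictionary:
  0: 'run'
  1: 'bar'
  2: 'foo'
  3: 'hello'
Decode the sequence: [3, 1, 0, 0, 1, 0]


Look up each index in the dictionary:
  3 -> 'hello'
  1 -> 'bar'
  0 -> 'run'
  0 -> 'run'
  1 -> 'bar'
  0 -> 'run'

Decoded: "hello bar run run bar run"


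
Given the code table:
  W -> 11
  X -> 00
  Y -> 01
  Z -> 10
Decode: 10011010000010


Decoding:
10 -> Z
01 -> Y
10 -> Z
10 -> Z
00 -> X
00 -> X
10 -> Z


Result: ZYZZXXZ


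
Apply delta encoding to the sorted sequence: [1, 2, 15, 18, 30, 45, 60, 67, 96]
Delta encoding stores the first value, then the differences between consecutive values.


First value: 1
Deltas:
  2 - 1 = 1
  15 - 2 = 13
  18 - 15 = 3
  30 - 18 = 12
  45 - 30 = 15
  60 - 45 = 15
  67 - 60 = 7
  96 - 67 = 29


Delta encoded: [1, 1, 13, 3, 12, 15, 15, 7, 29]


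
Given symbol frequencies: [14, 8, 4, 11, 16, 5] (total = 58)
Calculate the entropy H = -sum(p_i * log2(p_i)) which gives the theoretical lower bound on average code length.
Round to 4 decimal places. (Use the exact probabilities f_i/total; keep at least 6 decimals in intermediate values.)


Per-symbol terms -p_i * log2(p_i) with p_i = f_i/58:
  p = 14/58 = 0.241379: log2(p) = -2.050626, -p*log2(p) = 0.494979
  p = 8/58 = 0.137931: log2(p) = -2.857981, -p*log2(p) = 0.394204
  p = 4/58 = 0.068966: log2(p) = -3.857981, -p*log2(p) = 0.266068
  p = 11/58 = 0.189655: log2(p) = -2.398549, -p*log2(p) = 0.454897
  p = 16/58 = 0.275862: log2(p) = -1.857981, -p*log2(p) = 0.512546
  p = 5/58 = 0.086207: log2(p) = -3.536053, -p*log2(p) = 0.304832
H = 0.494979 + 0.394204 + 0.266068 + 0.454897 + 0.512546 + 0.304832 = 2.427526

H = 2.4275 bits/symbol


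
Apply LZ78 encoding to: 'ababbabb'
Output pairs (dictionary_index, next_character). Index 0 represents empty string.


LZ78 encoding steps:
Dictionary: {0: ''}
Step 1: w='' (idx 0), next='a' -> output (0, 'a'), add 'a' as idx 1
Step 2: w='' (idx 0), next='b' -> output (0, 'b'), add 'b' as idx 2
Step 3: w='a' (idx 1), next='b' -> output (1, 'b'), add 'ab' as idx 3
Step 4: w='b' (idx 2), next='a' -> output (2, 'a'), add 'ba' as idx 4
Step 5: w='b' (idx 2), next='b' -> output (2, 'b'), add 'bb' as idx 5


Encoded: [(0, 'a'), (0, 'b'), (1, 'b'), (2, 'a'), (2, 'b')]


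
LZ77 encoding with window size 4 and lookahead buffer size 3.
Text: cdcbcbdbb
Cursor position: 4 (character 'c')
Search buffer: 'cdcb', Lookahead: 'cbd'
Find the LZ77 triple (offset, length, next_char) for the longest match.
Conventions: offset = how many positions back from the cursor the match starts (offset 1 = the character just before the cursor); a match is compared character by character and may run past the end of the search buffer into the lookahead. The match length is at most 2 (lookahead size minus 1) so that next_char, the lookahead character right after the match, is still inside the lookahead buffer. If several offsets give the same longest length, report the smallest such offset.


Try each offset into the search buffer:
  offset=1 (pos 3, char 'b'): match length 0
  offset=2 (pos 2, char 'c'): match length 2
  offset=3 (pos 1, char 'd'): match length 0
  offset=4 (pos 0, char 'c'): match length 1
Longest match has length 2 at offset 2.
next_char = character at position 4 + 2 = 6 -> 'd'

Best match: offset=2, length=2 (matching 'cb' starting at position 2)
LZ77 triple: (2, 2, 'd')


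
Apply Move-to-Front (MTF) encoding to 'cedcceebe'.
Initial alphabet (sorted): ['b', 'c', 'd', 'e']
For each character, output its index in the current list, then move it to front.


MTF encoding:
'c': index 1 in ['b', 'c', 'd', 'e'] -> ['c', 'b', 'd', 'e']
'e': index 3 in ['c', 'b', 'd', 'e'] -> ['e', 'c', 'b', 'd']
'd': index 3 in ['e', 'c', 'b', 'd'] -> ['d', 'e', 'c', 'b']
'c': index 2 in ['d', 'e', 'c', 'b'] -> ['c', 'd', 'e', 'b']
'c': index 0 in ['c', 'd', 'e', 'b'] -> ['c', 'd', 'e', 'b']
'e': index 2 in ['c', 'd', 'e', 'b'] -> ['e', 'c', 'd', 'b']
'e': index 0 in ['e', 'c', 'd', 'b'] -> ['e', 'c', 'd', 'b']
'b': index 3 in ['e', 'c', 'd', 'b'] -> ['b', 'e', 'c', 'd']
'e': index 1 in ['b', 'e', 'c', 'd'] -> ['e', 'b', 'c', 'd']


Output: [1, 3, 3, 2, 0, 2, 0, 3, 1]


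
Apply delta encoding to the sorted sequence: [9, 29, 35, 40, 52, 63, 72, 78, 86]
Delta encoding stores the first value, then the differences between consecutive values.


First value: 9
Deltas:
  29 - 9 = 20
  35 - 29 = 6
  40 - 35 = 5
  52 - 40 = 12
  63 - 52 = 11
  72 - 63 = 9
  78 - 72 = 6
  86 - 78 = 8


Delta encoded: [9, 20, 6, 5, 12, 11, 9, 6, 8]


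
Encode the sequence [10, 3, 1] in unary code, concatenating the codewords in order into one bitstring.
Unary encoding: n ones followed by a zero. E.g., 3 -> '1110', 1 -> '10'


Encode each number as n ones followed by a terminating 0:
  10 -> 11111111110 (11 bits)
  3 -> 1110 (4 bits)
  1 -> 10 (2 bits)
Total length = 11 + 4 + 2 = 17 bits.

Unary([10, 3, 1]) = 11111111110111010 (17 bits)


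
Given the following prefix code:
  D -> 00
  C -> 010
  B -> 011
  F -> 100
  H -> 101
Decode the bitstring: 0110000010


Decoding step by step:
Bits 011 -> B
Bits 00 -> D
Bits 00 -> D
Bits 010 -> C


Decoded message: BDDC


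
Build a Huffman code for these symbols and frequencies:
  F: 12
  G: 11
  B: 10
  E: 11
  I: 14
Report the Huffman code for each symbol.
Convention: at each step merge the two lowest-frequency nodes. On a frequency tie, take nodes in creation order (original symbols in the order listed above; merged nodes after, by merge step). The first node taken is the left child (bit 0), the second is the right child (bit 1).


Huffman tree construction:
Step 1: Merge B(10) + G(11) = 21
Step 2: Merge E(11) + F(12) = 23
Step 3: Merge I(14) + (B+G)(21) = 35
Step 4: Merge (E+F)(23) + (I+(B+G))(35) = 58
Read each symbol's code off the tree from the root (left child = 0, right child = 1).

Codes:
  F: 01 (length 2)
  G: 111 (length 3)
  B: 110 (length 3)
  E: 00 (length 2)
  I: 10 (length 2)
Average code length: 137/58 = 2.3621 bits/symbol


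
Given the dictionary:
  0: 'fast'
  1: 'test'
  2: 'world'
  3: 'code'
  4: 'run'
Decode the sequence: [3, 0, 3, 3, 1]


Look up each index in the dictionary:
  3 -> 'code'
  0 -> 'fast'
  3 -> 'code'
  3 -> 'code'
  1 -> 'test'

Decoded: "code fast code code test"


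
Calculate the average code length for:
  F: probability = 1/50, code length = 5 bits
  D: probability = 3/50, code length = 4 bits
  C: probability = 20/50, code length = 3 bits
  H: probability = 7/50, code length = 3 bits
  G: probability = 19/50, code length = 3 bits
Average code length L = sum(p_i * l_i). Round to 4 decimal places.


Weighted contributions p_i * l_i:
  F: (1/50) * 5 = 5/50
  D: (3/50) * 4 = 12/50
  C: (20/50) * 3 = 60/50
  H: (7/50) * 3 = 21/50
  G: (19/50) * 3 = 57/50
Sum = (5 + 12 + 60 + 21 + 57)/50 = 155/50

L = 155/50 = 3.1000 bits/symbol


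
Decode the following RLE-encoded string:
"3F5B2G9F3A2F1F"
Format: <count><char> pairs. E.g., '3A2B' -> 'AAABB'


Expanding each <count><char> pair:
  3F -> 'FFF'
  5B -> 'BBBBB'
  2G -> 'GG'
  9F -> 'FFFFFFFFF'
  3A -> 'AAA'
  2F -> 'FF'
  1F -> 'F'

Decoded = FFFBBBBBGGFFFFFFFFFAAAFFF


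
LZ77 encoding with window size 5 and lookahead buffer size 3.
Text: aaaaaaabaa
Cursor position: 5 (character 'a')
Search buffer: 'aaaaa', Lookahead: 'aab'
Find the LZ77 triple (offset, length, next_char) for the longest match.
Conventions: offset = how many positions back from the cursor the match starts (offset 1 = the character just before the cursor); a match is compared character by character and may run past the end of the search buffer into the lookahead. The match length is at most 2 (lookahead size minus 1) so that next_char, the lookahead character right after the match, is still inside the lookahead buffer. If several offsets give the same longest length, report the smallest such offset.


Try each offset into the search buffer:
  offset=1 (pos 4, char 'a'): match length 2
  offset=2 (pos 3, char 'a'): match length 2
  offset=3 (pos 2, char 'a'): match length 2
  offset=4 (pos 1, char 'a'): match length 2
  offset=5 (pos 0, char 'a'): match length 2
Longest match has length 2, found at offsets 1, 2, 3, 4, 5; take the smallest, offset 1.
next_char = character at position 5 + 2 = 7 -> 'b'

Best match: offset=1, length=2 (matching 'aa' starting at position 4)
LZ77 triple: (1, 2, 'b')


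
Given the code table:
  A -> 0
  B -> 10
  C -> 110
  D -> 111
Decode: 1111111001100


Decoding:
111 -> D
111 -> D
10 -> B
0 -> A
110 -> C
0 -> A


Result: DDBACA


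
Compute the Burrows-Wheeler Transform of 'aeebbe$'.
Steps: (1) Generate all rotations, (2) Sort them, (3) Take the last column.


Rotations (sorted):
  0: $aeebbe -> last char: e
  1: aeebbe$ -> last char: $
  2: bbe$aee -> last char: e
  3: be$aeeb -> last char: b
  4: e$aeebb -> last char: b
  5: ebbe$ae -> last char: e
  6: eebbe$a -> last char: a


BWT = e$ebbea


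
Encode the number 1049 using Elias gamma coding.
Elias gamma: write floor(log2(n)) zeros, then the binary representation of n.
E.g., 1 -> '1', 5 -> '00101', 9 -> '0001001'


num_bits = floor(log2(1049)) + 1 = 11
leading_zeros = num_bits - 1 = 10
binary(1049) = 10000011001

Elias gamma(1049) = '0000000000' + '10000011001' = 000000000010000011001 (21 bits)


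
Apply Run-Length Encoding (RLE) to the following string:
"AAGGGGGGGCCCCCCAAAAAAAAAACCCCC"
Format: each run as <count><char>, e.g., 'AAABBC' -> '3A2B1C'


Scanning runs left to right:
  i=0: run of 'A' x 2 -> '2A'
  i=2: run of 'G' x 7 -> '7G'
  i=9: run of 'C' x 6 -> '6C'
  i=15: run of 'A' x 10 -> '10A'
  i=25: run of 'C' x 5 -> '5C'

RLE = 2A7G6C10A5C


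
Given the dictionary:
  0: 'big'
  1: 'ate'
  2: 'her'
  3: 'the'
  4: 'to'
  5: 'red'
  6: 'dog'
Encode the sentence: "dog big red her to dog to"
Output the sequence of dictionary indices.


Look up each word in the dictionary:
  'dog' -> 6
  'big' -> 0
  'red' -> 5
  'her' -> 2
  'to' -> 4
  'dog' -> 6
  'to' -> 4

Encoded: [6, 0, 5, 2, 4, 6, 4]


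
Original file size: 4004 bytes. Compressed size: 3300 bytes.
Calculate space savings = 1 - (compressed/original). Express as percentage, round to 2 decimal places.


ratio = compressed/original = 3300/4004 = 0.824176
savings = 1 - ratio = 1 - 0.824176 = 0.175824
as a percentage: 0.175824 * 100 = 17.58%

Space savings = 1 - 3300/4004 = 17.58%


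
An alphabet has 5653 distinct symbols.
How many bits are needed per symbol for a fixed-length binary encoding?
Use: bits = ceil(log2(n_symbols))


log2(5653) = 12.4648
Bracket: 2^12 = 4096 < 5653 <= 2^13 = 8192
So ceil(log2(5653)) = 13

bits = ceil(log2(5653)) = ceil(12.4648) = 13 bits


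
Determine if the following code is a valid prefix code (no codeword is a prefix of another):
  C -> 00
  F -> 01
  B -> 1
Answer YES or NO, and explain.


Checking each pair (does one codeword prefix another?):
  C='00' vs F='01': no prefix
  C='00' vs B='1': no prefix
  F='01' vs C='00': no prefix
  F='01' vs B='1': no prefix
  B='1' vs C='00': no prefix
  B='1' vs F='01': no prefix
No violation found over all pairs.

YES -- this is a valid prefix code. No codeword is a prefix of any other codeword.


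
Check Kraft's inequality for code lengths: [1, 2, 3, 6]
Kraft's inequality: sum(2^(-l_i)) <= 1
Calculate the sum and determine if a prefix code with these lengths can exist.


Sum = 2^(-1) + 2^(-2) + 2^(-3) + 2^(-6)
    = 0.5 + 0.25 + 0.125 + 0.015625
    = 57/64 = 0.890625
Since 0.890625 <= 1, Kraft's inequality IS satisfied.
A prefix code with these lengths CAN exist.

Kraft sum = 0.890625. Satisfied.


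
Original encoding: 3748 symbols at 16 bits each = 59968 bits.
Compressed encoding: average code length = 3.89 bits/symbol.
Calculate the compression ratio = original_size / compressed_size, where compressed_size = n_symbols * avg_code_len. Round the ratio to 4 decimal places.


original_size = n_symbols * orig_bits = 3748 * 16 = 59968 bits
compressed_size = n_symbols * avg_code_len = 3748 * 3.89 = 14579.72 bits
ratio = original_size / compressed_size = 59968 / 14579.72 = 4.1131

Compression ratio = 4.1131


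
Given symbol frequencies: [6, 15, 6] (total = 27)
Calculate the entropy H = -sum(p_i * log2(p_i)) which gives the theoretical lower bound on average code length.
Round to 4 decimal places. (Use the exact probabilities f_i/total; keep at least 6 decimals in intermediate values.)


Per-symbol terms -p_i * log2(p_i) with p_i = f_i/27:
  p = 6/27 = 0.222222: log2(p) = -2.169925, -p*log2(p) = 0.482206
  p = 15/27 = 0.555556: log2(p) = -0.847997, -p*log2(p) = 0.471109
  p = 6/27 = 0.222222: log2(p) = -2.169925, -p*log2(p) = 0.482206
H = 0.482206 + 0.471109 + 0.482206 = 1.435521

H = 1.4355 bits/symbol


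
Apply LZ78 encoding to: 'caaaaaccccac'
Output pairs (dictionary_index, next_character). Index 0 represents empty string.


LZ78 encoding steps:
Dictionary: {0: ''}
Step 1: w='' (idx 0), next='c' -> output (0, 'c'), add 'c' as idx 1
Step 2: w='' (idx 0), next='a' -> output (0, 'a'), add 'a' as idx 2
Step 3: w='a' (idx 2), next='a' -> output (2, 'a'), add 'aa' as idx 3
Step 4: w='aa' (idx 3), next='c' -> output (3, 'c'), add 'aac' as idx 4
Step 5: w='c' (idx 1), next='c' -> output (1, 'c'), add 'cc' as idx 5
Step 6: w='c' (idx 1), next='a' -> output (1, 'a'), add 'ca' as idx 6
Step 7: w='c' (idx 1), end of input -> output (1, '')


Encoded: [(0, 'c'), (0, 'a'), (2, 'a'), (3, 'c'), (1, 'c'), (1, 'a'), (1, '')]


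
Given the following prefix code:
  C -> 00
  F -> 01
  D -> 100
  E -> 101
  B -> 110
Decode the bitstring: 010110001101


Decoding step by step:
Bits 01 -> F
Bits 01 -> F
Bits 100 -> D
Bits 01 -> F
Bits 101 -> E


Decoded message: FFDFE


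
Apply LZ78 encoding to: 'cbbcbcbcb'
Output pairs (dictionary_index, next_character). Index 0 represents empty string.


LZ78 encoding steps:
Dictionary: {0: ''}
Step 1: w='' (idx 0), next='c' -> output (0, 'c'), add 'c' as idx 1
Step 2: w='' (idx 0), next='b' -> output (0, 'b'), add 'b' as idx 2
Step 3: w='b' (idx 2), next='c' -> output (2, 'c'), add 'bc' as idx 3
Step 4: w='bc' (idx 3), next='b' -> output (3, 'b'), add 'bcb' as idx 4
Step 5: w='c' (idx 1), next='b' -> output (1, 'b'), add 'cb' as idx 5


Encoded: [(0, 'c'), (0, 'b'), (2, 'c'), (3, 'b'), (1, 'b')]


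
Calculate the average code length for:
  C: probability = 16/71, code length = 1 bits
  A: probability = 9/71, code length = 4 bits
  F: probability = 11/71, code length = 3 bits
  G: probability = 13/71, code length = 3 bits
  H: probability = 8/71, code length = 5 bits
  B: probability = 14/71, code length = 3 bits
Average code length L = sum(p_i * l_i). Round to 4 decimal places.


Weighted contributions p_i * l_i:
  C: (16/71) * 1 = 16/71
  A: (9/71) * 4 = 36/71
  F: (11/71) * 3 = 33/71
  G: (13/71) * 3 = 39/71
  H: (8/71) * 5 = 40/71
  B: (14/71) * 3 = 42/71
Sum = (16 + 36 + 33 + 39 + 40 + 42)/71 = 206/71

L = 206/71 = 2.9014 bits/symbol


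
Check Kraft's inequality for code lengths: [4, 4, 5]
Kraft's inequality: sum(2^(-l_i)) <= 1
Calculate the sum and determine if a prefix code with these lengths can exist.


Sum = 2^(-4) + 2^(-4) + 2^(-5)
    = 0.0625 + 0.0625 + 0.03125
    = 5/32 = 0.15625
Since 0.15625 <= 1, Kraft's inequality IS satisfied.
A prefix code with these lengths CAN exist.

Kraft sum = 0.15625. Satisfied.


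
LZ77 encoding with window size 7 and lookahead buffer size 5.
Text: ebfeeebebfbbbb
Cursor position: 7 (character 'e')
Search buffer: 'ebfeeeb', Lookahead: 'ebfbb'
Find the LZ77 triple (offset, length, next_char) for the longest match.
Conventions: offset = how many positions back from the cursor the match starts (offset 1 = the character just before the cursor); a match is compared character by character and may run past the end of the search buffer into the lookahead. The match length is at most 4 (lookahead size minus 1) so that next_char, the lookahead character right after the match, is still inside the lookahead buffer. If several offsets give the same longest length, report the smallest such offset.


Try each offset into the search buffer:
  offset=1 (pos 6, char 'b'): match length 0
  offset=2 (pos 5, char 'e'): match length 2
  offset=3 (pos 4, char 'e'): match length 1
  offset=4 (pos 3, char 'e'): match length 1
  offset=5 (pos 2, char 'f'): match length 0
  offset=6 (pos 1, char 'b'): match length 0
  offset=7 (pos 0, char 'e'): match length 3
Longest match has length 3 at offset 7.
next_char = character at position 7 + 3 = 10 -> 'b'

Best match: offset=7, length=3 (matching 'ebf' starting at position 0)
LZ77 triple: (7, 3, 'b')


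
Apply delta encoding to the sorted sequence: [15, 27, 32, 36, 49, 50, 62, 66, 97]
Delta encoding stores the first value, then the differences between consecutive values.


First value: 15
Deltas:
  27 - 15 = 12
  32 - 27 = 5
  36 - 32 = 4
  49 - 36 = 13
  50 - 49 = 1
  62 - 50 = 12
  66 - 62 = 4
  97 - 66 = 31


Delta encoded: [15, 12, 5, 4, 13, 1, 12, 4, 31]


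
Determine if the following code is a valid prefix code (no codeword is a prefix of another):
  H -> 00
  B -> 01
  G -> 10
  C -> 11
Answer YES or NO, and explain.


Checking each pair (does one codeword prefix another?):
  H='00' vs B='01': no prefix
  H='00' vs G='10': no prefix
  H='00' vs C='11': no prefix
  B='01' vs H='00': no prefix
  B='01' vs G='10': no prefix
  B='01' vs C='11': no prefix
  G='10' vs H='00': no prefix
  G='10' vs B='01': no prefix
  G='10' vs C='11': no prefix
  C='11' vs H='00': no prefix
  C='11' vs B='01': no prefix
  C='11' vs G='10': no prefix
No violation found over all pairs.

YES -- this is a valid prefix code. No codeword is a prefix of any other codeword.


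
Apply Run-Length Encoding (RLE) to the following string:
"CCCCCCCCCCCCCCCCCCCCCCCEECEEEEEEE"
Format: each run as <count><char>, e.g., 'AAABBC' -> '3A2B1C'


Scanning runs left to right:
  i=0: run of 'C' x 23 -> '23C'
  i=23: run of 'E' x 2 -> '2E'
  i=25: run of 'C' x 1 -> '1C'
  i=26: run of 'E' x 7 -> '7E'

RLE = 23C2E1C7E


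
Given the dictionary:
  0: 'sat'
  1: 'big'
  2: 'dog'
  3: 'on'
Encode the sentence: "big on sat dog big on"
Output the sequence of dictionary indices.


Look up each word in the dictionary:
  'big' -> 1
  'on' -> 3
  'sat' -> 0
  'dog' -> 2
  'big' -> 1
  'on' -> 3

Encoded: [1, 3, 0, 2, 1, 3]


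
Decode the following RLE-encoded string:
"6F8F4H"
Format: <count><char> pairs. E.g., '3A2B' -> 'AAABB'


Expanding each <count><char> pair:
  6F -> 'FFFFFF'
  8F -> 'FFFFFFFF'
  4H -> 'HHHH'

Decoded = FFFFFFFFFFFFFFHHHH


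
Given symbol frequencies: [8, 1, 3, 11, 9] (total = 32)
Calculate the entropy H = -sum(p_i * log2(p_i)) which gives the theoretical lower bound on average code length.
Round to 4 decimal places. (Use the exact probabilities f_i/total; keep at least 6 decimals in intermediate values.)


Per-symbol terms -p_i * log2(p_i) with p_i = f_i/32:
  p = 8/32 = 0.250000: log2(p) = -2.000000, -p*log2(p) = 0.500000
  p = 1/32 = 0.031250: log2(p) = -5.000000, -p*log2(p) = 0.156250
  p = 3/32 = 0.093750: log2(p) = -3.415037, -p*log2(p) = 0.320160
  p = 11/32 = 0.343750: log2(p) = -1.540568, -p*log2(p) = 0.529570
  p = 9/32 = 0.281250: log2(p) = -1.830075, -p*log2(p) = 0.514709
H = 0.500000 + 0.156250 + 0.320160 + 0.529570 + 0.514709 = 2.020689

H = 2.0207 bits/symbol


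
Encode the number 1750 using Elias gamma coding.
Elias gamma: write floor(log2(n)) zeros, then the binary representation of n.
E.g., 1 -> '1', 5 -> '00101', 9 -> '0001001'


num_bits = floor(log2(1750)) + 1 = 11
leading_zeros = num_bits - 1 = 10
binary(1750) = 11011010110

Elias gamma(1750) = '0000000000' + '11011010110' = 000000000011011010110 (21 bits)


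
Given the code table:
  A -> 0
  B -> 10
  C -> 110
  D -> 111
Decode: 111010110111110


Decoding:
111 -> D
0 -> A
10 -> B
110 -> C
111 -> D
110 -> C


Result: DABCDC


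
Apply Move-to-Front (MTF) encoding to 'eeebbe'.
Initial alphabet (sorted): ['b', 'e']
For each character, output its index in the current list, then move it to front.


MTF encoding:
'e': index 1 in ['b', 'e'] -> ['e', 'b']
'e': index 0 in ['e', 'b'] -> ['e', 'b']
'e': index 0 in ['e', 'b'] -> ['e', 'b']
'b': index 1 in ['e', 'b'] -> ['b', 'e']
'b': index 0 in ['b', 'e'] -> ['b', 'e']
'e': index 1 in ['b', 'e'] -> ['e', 'b']


Output: [1, 0, 0, 1, 0, 1]


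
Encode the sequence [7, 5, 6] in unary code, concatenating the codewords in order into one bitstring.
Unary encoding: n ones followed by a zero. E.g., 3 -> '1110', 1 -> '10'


Encode each number as n ones followed by a terminating 0:
  7 -> 11111110 (8 bits)
  5 -> 111110 (6 bits)
  6 -> 1111110 (7 bits)
Total length = 8 + 6 + 7 = 21 bits.

Unary([7, 5, 6]) = 111111101111101111110 (21 bits)


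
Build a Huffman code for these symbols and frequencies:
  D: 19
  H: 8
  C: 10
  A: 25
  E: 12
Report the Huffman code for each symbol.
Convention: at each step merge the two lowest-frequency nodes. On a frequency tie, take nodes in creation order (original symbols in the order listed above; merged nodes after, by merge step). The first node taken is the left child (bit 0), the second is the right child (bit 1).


Huffman tree construction:
Step 1: Merge H(8) + C(10) = 18
Step 2: Merge E(12) + (H+C)(18) = 30
Step 3: Merge D(19) + A(25) = 44
Step 4: Merge (E+(H+C))(30) + (D+A)(44) = 74
Read each symbol's code off the tree from the root (left child = 0, right child = 1).

Codes:
  D: 10 (length 2)
  H: 010 (length 3)
  C: 011 (length 3)
  A: 11 (length 2)
  E: 00 (length 2)
Average code length: 166/74 = 2.2432 bits/symbol


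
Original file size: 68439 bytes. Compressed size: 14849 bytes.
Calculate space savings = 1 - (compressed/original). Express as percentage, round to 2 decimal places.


ratio = compressed/original = 14849/68439 = 0.216967
savings = 1 - ratio = 1 - 0.216967 = 0.783033
as a percentage: 0.783033 * 100 = 78.3%

Space savings = 1 - 14849/68439 = 78.3%


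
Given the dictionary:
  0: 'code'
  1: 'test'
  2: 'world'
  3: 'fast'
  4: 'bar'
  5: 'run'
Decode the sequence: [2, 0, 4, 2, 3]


Look up each index in the dictionary:
  2 -> 'world'
  0 -> 'code'
  4 -> 'bar'
  2 -> 'world'
  3 -> 'fast'

Decoded: "world code bar world fast"


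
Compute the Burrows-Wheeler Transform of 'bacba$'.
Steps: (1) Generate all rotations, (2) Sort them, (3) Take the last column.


Rotations (sorted):
  0: $bacba -> last char: a
  1: a$bacb -> last char: b
  2: acba$b -> last char: b
  3: ba$bac -> last char: c
  4: bacba$ -> last char: $
  5: cba$ba -> last char: a


BWT = abbc$a


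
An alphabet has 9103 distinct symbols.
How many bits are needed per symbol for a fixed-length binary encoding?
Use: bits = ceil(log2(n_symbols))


log2(9103) = 13.1521
Bracket: 2^13 = 8192 < 9103 <= 2^14 = 16384
So ceil(log2(9103)) = 14

bits = ceil(log2(9103)) = ceil(13.1521) = 14 bits


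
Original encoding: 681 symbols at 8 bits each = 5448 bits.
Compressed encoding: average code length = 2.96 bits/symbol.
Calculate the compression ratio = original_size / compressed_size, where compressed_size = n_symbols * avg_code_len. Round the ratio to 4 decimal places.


original_size = n_symbols * orig_bits = 681 * 8 = 5448 bits
compressed_size = n_symbols * avg_code_len = 681 * 2.96 = 2015.76 bits
ratio = original_size / compressed_size = 5448 / 2015.76 = 2.7027

Compression ratio = 2.7027


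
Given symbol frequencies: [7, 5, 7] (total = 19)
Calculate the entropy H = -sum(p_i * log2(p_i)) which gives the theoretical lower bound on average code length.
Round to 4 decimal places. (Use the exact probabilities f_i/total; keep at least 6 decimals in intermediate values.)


Per-symbol terms -p_i * log2(p_i) with p_i = f_i/19:
  p = 7/19 = 0.368421: log2(p) = -1.440573, -p*log2(p) = 0.530737
  p = 5/19 = 0.263158: log2(p) = -1.925999, -p*log2(p) = 0.506842
  p = 7/19 = 0.368421: log2(p) = -1.440573, -p*log2(p) = 0.530737
H = 0.530737 + 0.506842 + 0.530737 = 1.568316

H = 1.5683 bits/symbol


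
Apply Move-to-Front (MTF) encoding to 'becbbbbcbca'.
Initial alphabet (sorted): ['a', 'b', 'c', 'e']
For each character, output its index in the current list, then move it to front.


MTF encoding:
'b': index 1 in ['a', 'b', 'c', 'e'] -> ['b', 'a', 'c', 'e']
'e': index 3 in ['b', 'a', 'c', 'e'] -> ['e', 'b', 'a', 'c']
'c': index 3 in ['e', 'b', 'a', 'c'] -> ['c', 'e', 'b', 'a']
'b': index 2 in ['c', 'e', 'b', 'a'] -> ['b', 'c', 'e', 'a']
'b': index 0 in ['b', 'c', 'e', 'a'] -> ['b', 'c', 'e', 'a']
'b': index 0 in ['b', 'c', 'e', 'a'] -> ['b', 'c', 'e', 'a']
'b': index 0 in ['b', 'c', 'e', 'a'] -> ['b', 'c', 'e', 'a']
'c': index 1 in ['b', 'c', 'e', 'a'] -> ['c', 'b', 'e', 'a']
'b': index 1 in ['c', 'b', 'e', 'a'] -> ['b', 'c', 'e', 'a']
'c': index 1 in ['b', 'c', 'e', 'a'] -> ['c', 'b', 'e', 'a']
'a': index 3 in ['c', 'b', 'e', 'a'] -> ['a', 'c', 'b', 'e']


Output: [1, 3, 3, 2, 0, 0, 0, 1, 1, 1, 3]


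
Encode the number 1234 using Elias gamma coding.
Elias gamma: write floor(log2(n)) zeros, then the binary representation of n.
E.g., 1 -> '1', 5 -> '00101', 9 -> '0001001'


num_bits = floor(log2(1234)) + 1 = 11
leading_zeros = num_bits - 1 = 10
binary(1234) = 10011010010

Elias gamma(1234) = '0000000000' + '10011010010' = 000000000010011010010 (21 bits)


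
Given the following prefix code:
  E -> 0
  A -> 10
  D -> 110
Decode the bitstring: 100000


Decoding step by step:
Bits 10 -> A
Bits 0 -> E
Bits 0 -> E
Bits 0 -> E
Bits 0 -> E


Decoded message: AEEEE


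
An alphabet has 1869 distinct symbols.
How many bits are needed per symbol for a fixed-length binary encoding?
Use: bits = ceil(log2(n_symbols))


log2(1869) = 10.8681
Bracket: 2^10 = 1024 < 1869 <= 2^11 = 2048
So ceil(log2(1869)) = 11

bits = ceil(log2(1869)) = ceil(10.8681) = 11 bits


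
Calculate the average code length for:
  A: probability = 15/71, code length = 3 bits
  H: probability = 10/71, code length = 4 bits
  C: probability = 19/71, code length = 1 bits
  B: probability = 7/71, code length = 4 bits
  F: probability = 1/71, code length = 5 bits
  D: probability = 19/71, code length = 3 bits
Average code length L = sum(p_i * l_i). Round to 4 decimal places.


Weighted contributions p_i * l_i:
  A: (15/71) * 3 = 45/71
  H: (10/71) * 4 = 40/71
  C: (19/71) * 1 = 19/71
  B: (7/71) * 4 = 28/71
  F: (1/71) * 5 = 5/71
  D: (19/71) * 3 = 57/71
Sum = (45 + 40 + 19 + 28 + 5 + 57)/71 = 194/71

L = 194/71 = 2.7324 bits/symbol


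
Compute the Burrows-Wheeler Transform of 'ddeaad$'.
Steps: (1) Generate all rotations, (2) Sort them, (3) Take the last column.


Rotations (sorted):
  0: $ddeaad -> last char: d
  1: aad$dde -> last char: e
  2: ad$ddea -> last char: a
  3: d$ddeaa -> last char: a
  4: ddeaad$ -> last char: $
  5: deaad$d -> last char: d
  6: eaad$dd -> last char: d


BWT = deaa$dd


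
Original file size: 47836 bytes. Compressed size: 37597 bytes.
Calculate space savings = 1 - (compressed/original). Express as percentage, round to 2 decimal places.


ratio = compressed/original = 37597/47836 = 0.785956
savings = 1 - ratio = 1 - 0.785956 = 0.214044
as a percentage: 0.214044 * 100 = 21.4%

Space savings = 1 - 37597/47836 = 21.4%


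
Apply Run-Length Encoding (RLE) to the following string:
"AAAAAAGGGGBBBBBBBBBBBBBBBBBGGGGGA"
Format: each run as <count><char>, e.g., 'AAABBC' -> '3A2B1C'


Scanning runs left to right:
  i=0: run of 'A' x 6 -> '6A'
  i=6: run of 'G' x 4 -> '4G'
  i=10: run of 'B' x 17 -> '17B'
  i=27: run of 'G' x 5 -> '5G'
  i=32: run of 'A' x 1 -> '1A'

RLE = 6A4G17B5G1A


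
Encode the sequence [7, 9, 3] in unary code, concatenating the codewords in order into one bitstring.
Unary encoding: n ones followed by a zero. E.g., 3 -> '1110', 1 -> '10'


Encode each number as n ones followed by a terminating 0:
  7 -> 11111110 (8 bits)
  9 -> 1111111110 (10 bits)
  3 -> 1110 (4 bits)
Total length = 8 + 10 + 4 = 22 bits.

Unary([7, 9, 3]) = 1111111011111111101110 (22 bits)


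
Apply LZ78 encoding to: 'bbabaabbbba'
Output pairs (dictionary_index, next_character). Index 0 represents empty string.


LZ78 encoding steps:
Dictionary: {0: ''}
Step 1: w='' (idx 0), next='b' -> output (0, 'b'), add 'b' as idx 1
Step 2: w='b' (idx 1), next='a' -> output (1, 'a'), add 'ba' as idx 2
Step 3: w='ba' (idx 2), next='a' -> output (2, 'a'), add 'baa' as idx 3
Step 4: w='b' (idx 1), next='b' -> output (1, 'b'), add 'bb' as idx 4
Step 5: w='bb' (idx 4), next='a' -> output (4, 'a'), add 'bba' as idx 5


Encoded: [(0, 'b'), (1, 'a'), (2, 'a'), (1, 'b'), (4, 'a')]


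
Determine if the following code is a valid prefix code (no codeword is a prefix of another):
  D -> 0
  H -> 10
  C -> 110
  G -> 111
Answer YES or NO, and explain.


Checking each pair (does one codeword prefix another?):
  D='0' vs H='10': no prefix
  D='0' vs C='110': no prefix
  D='0' vs G='111': no prefix
  H='10' vs D='0': no prefix
  H='10' vs C='110': no prefix
  H='10' vs G='111': no prefix
  C='110' vs D='0': no prefix
  C='110' vs H='10': no prefix
  C='110' vs G='111': no prefix
  G='111' vs D='0': no prefix
  G='111' vs H='10': no prefix
  G='111' vs C='110': no prefix
No violation found over all pairs.

YES -- this is a valid prefix code. No codeword is a prefix of any other codeword.


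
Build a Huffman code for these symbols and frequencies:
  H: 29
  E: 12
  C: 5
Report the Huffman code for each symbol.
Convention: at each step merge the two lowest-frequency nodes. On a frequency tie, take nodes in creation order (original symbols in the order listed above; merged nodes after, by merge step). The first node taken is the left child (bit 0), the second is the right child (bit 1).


Huffman tree construction:
Step 1: Merge C(5) + E(12) = 17
Step 2: Merge (C+E)(17) + H(29) = 46
Read each symbol's code off the tree from the root (left child = 0, right child = 1).

Codes:
  H: 1 (length 1)
  E: 01 (length 2)
  C: 00 (length 2)
Average code length: 63/46 = 1.3696 bits/symbol


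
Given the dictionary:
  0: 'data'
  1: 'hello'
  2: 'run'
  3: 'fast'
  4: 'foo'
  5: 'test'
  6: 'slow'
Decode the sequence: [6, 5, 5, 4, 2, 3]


Look up each index in the dictionary:
  6 -> 'slow'
  5 -> 'test'
  5 -> 'test'
  4 -> 'foo'
  2 -> 'run'
  3 -> 'fast'

Decoded: "slow test test foo run fast"


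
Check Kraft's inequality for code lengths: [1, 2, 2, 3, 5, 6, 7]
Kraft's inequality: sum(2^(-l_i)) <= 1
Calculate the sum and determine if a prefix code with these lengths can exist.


Sum = 2^(-1) + 2^(-2) + 2^(-2) + 2^(-3) + 2^(-5) + 2^(-6) + 2^(-7)
    = 0.5 + 0.25 + 0.25 + 0.125 + 0.03125 + 0.015625 + 0.0078125
    = 151/128 = 1.1796875
Since 1.1796875 > 1, Kraft's inequality is NOT satisfied.
A prefix code with these lengths CANNOT exist.

Kraft sum = 1.1796875. Not satisfied.


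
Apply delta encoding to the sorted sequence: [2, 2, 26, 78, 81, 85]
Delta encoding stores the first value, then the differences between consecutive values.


First value: 2
Deltas:
  2 - 2 = 0
  26 - 2 = 24
  78 - 26 = 52
  81 - 78 = 3
  85 - 81 = 4


Delta encoded: [2, 0, 24, 52, 3, 4]


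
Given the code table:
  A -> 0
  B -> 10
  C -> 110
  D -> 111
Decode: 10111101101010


Decoding:
10 -> B
111 -> D
10 -> B
110 -> C
10 -> B
10 -> B


Result: BDBCBB


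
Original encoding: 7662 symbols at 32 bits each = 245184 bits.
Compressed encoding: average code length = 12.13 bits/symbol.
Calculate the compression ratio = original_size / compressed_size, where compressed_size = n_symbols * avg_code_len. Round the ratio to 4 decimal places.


original_size = n_symbols * orig_bits = 7662 * 32 = 245184 bits
compressed_size = n_symbols * avg_code_len = 7662 * 12.13 = 92940.06 bits
ratio = original_size / compressed_size = 245184 / 92940.06 = 2.6381

Compression ratio = 2.6381


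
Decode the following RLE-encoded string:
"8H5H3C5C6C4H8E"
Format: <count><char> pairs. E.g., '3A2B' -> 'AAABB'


Expanding each <count><char> pair:
  8H -> 'HHHHHHHH'
  5H -> 'HHHHH'
  3C -> 'CCC'
  5C -> 'CCCCC'
  6C -> 'CCCCCC'
  4H -> 'HHHH'
  8E -> 'EEEEEEEE'

Decoded = HHHHHHHHHHHHHCCCCCCCCCCCCCCHHHHEEEEEEEE


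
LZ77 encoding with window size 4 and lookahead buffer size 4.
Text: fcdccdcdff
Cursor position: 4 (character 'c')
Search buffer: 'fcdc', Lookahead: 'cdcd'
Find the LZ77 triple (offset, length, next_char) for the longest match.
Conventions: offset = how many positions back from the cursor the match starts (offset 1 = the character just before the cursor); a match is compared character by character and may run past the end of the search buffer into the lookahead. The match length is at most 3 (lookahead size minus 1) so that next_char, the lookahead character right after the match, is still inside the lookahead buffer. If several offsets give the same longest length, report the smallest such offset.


Try each offset into the search buffer:
  offset=1 (pos 3, char 'c'): match length 1
  offset=2 (pos 2, char 'd'): match length 0
  offset=3 (pos 1, char 'c'): match length 3
  offset=4 (pos 0, char 'f'): match length 0
Longest match has length 3 at offset 3.
next_char = character at position 4 + 3 = 7 -> 'd'

Best match: offset=3, length=3 (matching 'cdc' starting at position 1)
LZ77 triple: (3, 3, 'd')


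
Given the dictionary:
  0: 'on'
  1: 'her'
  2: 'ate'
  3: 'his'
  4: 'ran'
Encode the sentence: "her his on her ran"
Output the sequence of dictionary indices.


Look up each word in the dictionary:
  'her' -> 1
  'his' -> 3
  'on' -> 0
  'her' -> 1
  'ran' -> 4

Encoded: [1, 3, 0, 1, 4]


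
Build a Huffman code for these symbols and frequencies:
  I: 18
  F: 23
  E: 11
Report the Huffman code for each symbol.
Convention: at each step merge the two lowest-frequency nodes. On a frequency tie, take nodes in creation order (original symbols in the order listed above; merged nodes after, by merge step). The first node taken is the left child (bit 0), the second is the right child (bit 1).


Huffman tree construction:
Step 1: Merge E(11) + I(18) = 29
Step 2: Merge F(23) + (E+I)(29) = 52
Read each symbol's code off the tree from the root (left child = 0, right child = 1).

Codes:
  I: 11 (length 2)
  F: 0 (length 1)
  E: 10 (length 2)
Average code length: 81/52 = 1.5577 bits/symbol
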